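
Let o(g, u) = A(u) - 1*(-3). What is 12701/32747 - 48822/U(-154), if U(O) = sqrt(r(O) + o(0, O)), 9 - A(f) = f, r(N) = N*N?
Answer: 977/2519 - 24411*sqrt(23882)/11941 ≈ -315.53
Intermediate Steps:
r(N) = N**2
A(f) = 9 - f
o(g, u) = 12 - u (o(g, u) = (9 - u) - 1*(-3) = (9 - u) + 3 = 12 - u)
U(O) = sqrt(12 + O**2 - O) (U(O) = sqrt(O**2 + (12 - O)) = sqrt(12 + O**2 - O))
12701/32747 - 48822/U(-154) = 12701/32747 - 48822/sqrt(12 + (-154)**2 - 1*(-154)) = 12701*(1/32747) - 48822/sqrt(12 + 23716 + 154) = 977/2519 - 48822*sqrt(23882)/23882 = 977/2519 - 24411*sqrt(23882)/11941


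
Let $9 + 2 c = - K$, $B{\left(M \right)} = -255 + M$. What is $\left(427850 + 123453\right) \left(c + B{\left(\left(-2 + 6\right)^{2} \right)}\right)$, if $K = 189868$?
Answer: $- \frac{104943282565}{2} \approx -5.2472 \cdot 10^{10}$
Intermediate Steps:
$c = - \frac{189877}{2}$ ($c = - \frac{9}{2} + \frac{\left(-1\right) 189868}{2} = - \frac{9}{2} + \frac{1}{2} \left(-189868\right) = - \frac{9}{2} - 94934 = - \frac{189877}{2} \approx -94939.0$)
$\left(427850 + 123453\right) \left(c + B{\left(\left(-2 + 6\right)^{2} \right)}\right) = \left(427850 + 123453\right) \left(- \frac{189877}{2} - \left(255 - \left(-2 + 6\right)^{2}\right)\right) = 551303 \left(- \frac{189877}{2} - \left(255 - 4^{2}\right)\right) = 551303 \left(- \frac{189877}{2} + \left(-255 + 16\right)\right) = 551303 \left(- \frac{189877}{2} - 239\right) = 551303 \left(- \frac{190355}{2}\right) = - \frac{104943282565}{2}$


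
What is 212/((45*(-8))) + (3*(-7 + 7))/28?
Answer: -53/90 ≈ -0.58889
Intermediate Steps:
212/((45*(-8))) + (3*(-7 + 7))/28 = 212/(-360) + (3*0)*(1/28) = 212*(-1/360) + 0*(1/28) = -53/90 + 0 = -53/90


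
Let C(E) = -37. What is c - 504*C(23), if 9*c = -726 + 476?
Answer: 167582/9 ≈ 18620.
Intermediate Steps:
c = -250/9 (c = (-726 + 476)/9 = (1/9)*(-250) = -250/9 ≈ -27.778)
c - 504*C(23) = -250/9 - 504*(-37) = -250/9 + 18648 = 167582/9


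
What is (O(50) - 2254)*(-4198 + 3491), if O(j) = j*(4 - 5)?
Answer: 1628928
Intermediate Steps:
O(j) = -j (O(j) = j*(-1) = -j)
(O(50) - 2254)*(-4198 + 3491) = (-1*50 - 2254)*(-4198 + 3491) = (-50 - 2254)*(-707) = -2304*(-707) = 1628928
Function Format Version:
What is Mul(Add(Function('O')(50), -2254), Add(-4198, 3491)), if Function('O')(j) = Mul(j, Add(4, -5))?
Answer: 1628928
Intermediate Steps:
Function('O')(j) = Mul(-1, j) (Function('O')(j) = Mul(j, -1) = Mul(-1, j))
Mul(Add(Function('O')(50), -2254), Add(-4198, 3491)) = Mul(Add(Mul(-1, 50), -2254), Add(-4198, 3491)) = Mul(Add(-50, -2254), -707) = Mul(-2304, -707) = 1628928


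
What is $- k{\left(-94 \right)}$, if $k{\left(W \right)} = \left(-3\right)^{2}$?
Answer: $-9$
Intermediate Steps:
$k{\left(W \right)} = 9$
$- k{\left(-94 \right)} = \left(-1\right) 9 = -9$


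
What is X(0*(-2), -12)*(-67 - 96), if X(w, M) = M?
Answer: 1956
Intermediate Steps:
X(0*(-2), -12)*(-67 - 96) = -12*(-67 - 96) = -12*(-163) = 1956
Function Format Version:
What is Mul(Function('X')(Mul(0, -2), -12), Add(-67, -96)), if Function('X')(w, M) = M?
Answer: 1956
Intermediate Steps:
Mul(Function('X')(Mul(0, -2), -12), Add(-67, -96)) = Mul(-12, Add(-67, -96)) = Mul(-12, -163) = 1956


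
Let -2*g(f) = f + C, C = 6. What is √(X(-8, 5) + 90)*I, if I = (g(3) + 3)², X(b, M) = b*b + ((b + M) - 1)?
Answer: 45*√6/4 ≈ 27.557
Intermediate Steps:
X(b, M) = -1 + M + b + b² (X(b, M) = b² + ((M + b) - 1) = b² + (-1 + M + b) = -1 + M + b + b²)
g(f) = -3 - f/2 (g(f) = -(f + 6)/2 = -(6 + f)/2 = -3 - f/2)
I = 9/4 (I = ((-3 - ½*3) + 3)² = ((-3 - 3/2) + 3)² = (-9/2 + 3)² = (-3/2)² = 9/4 ≈ 2.2500)
√(X(-8, 5) + 90)*I = √((-1 + 5 - 8 + (-8)²) + 90)*(9/4) = √((-1 + 5 - 8 + 64) + 90)*(9/4) = √(60 + 90)*(9/4) = √150*(9/4) = (5*√6)*(9/4) = 45*√6/4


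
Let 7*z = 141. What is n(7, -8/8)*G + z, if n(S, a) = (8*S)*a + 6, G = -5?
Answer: 1891/7 ≈ 270.14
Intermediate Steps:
z = 141/7 (z = (⅐)*141 = 141/7 ≈ 20.143)
n(S, a) = 6 + 8*S*a (n(S, a) = 8*S*a + 6 = 6 + 8*S*a)
n(7, -8/8)*G + z = (6 + 8*7*(-8/8))*(-5) + 141/7 = (6 + 8*7*(-8*⅛))*(-5) + 141/7 = (6 + 8*7*(-1))*(-5) + 141/7 = (6 - 56)*(-5) + 141/7 = -50*(-5) + 141/7 = 250 + 141/7 = 1891/7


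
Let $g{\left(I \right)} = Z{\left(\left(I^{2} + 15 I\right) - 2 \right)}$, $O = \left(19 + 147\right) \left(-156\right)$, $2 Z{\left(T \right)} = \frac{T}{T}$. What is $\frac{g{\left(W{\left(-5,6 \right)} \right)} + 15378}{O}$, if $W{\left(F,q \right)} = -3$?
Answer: $- \frac{30757}{51792} \approx -0.59386$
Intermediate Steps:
$Z{\left(T \right)} = \frac{1}{2}$ ($Z{\left(T \right)} = \frac{T \frac{1}{T}}{2} = \frac{1}{2} \cdot 1 = \frac{1}{2}$)
$O = -25896$ ($O = 166 \left(-156\right) = -25896$)
$g{\left(I \right)} = \frac{1}{2}$
$\frac{g{\left(W{\left(-5,6 \right)} \right)} + 15378}{O} = \frac{\frac{1}{2} + 15378}{-25896} = \frac{30757}{2} \left(- \frac{1}{25896}\right) = - \frac{30757}{51792}$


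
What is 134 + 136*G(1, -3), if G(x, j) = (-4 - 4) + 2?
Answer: -682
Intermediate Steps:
G(x, j) = -6 (G(x, j) = -8 + 2 = -6)
134 + 136*G(1, -3) = 134 + 136*(-6) = 134 - 816 = -682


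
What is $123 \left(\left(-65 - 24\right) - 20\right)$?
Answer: $-13407$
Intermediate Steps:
$123 \left(\left(-65 - 24\right) - 20\right) = 123 \left(-89 - 20\right) = 123 \left(-109\right) = -13407$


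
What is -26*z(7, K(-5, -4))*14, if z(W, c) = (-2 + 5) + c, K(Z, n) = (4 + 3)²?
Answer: -18928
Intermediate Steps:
K(Z, n) = 49 (K(Z, n) = 7² = 49)
z(W, c) = 3 + c
-26*z(7, K(-5, -4))*14 = -26*(3 + 49)*14 = -26*52*14 = -1352*14 = -18928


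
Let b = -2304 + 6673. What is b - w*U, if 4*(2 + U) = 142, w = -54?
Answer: 6178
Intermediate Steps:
U = 67/2 (U = -2 + (1/4)*142 = -2 + 71/2 = 67/2 ≈ 33.500)
b = 4369
b - w*U = 4369 - (-54)*67/2 = 4369 - 1*(-1809) = 4369 + 1809 = 6178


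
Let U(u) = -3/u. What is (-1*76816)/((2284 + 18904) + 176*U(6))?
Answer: -19204/5275 ≈ -3.6406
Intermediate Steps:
(-1*76816)/((2284 + 18904) + 176*U(6)) = (-1*76816)/((2284 + 18904) + 176*(-3/6)) = -76816/(21188 + 176*(-3*⅙)) = -76816/(21188 + 176*(-½)) = -76816/(21188 - 88) = -76816/21100 = -76816*1/21100 = -19204/5275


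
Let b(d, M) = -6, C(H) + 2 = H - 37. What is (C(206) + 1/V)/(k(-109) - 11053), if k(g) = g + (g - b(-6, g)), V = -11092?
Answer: -1852363/124951380 ≈ -0.014825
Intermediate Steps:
C(H) = -39 + H (C(H) = -2 + (H - 37) = -2 + (-37 + H) = -39 + H)
k(g) = 6 + 2*g (k(g) = g + (g - 1*(-6)) = g + (g + 6) = g + (6 + g) = 6 + 2*g)
(C(206) + 1/V)/(k(-109) - 11053) = ((-39 + 206) + 1/(-11092))/((6 + 2*(-109)) - 11053) = (167 - 1/11092)/((6 - 218) - 11053) = 1852363/(11092*(-212 - 11053)) = (1852363/11092)/(-11265) = (1852363/11092)*(-1/11265) = -1852363/124951380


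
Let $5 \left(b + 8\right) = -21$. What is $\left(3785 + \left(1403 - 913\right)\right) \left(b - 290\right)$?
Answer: $-1291905$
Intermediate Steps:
$b = - \frac{61}{5}$ ($b = -8 + \frac{1}{5} \left(-21\right) = -8 - \frac{21}{5} = - \frac{61}{5} \approx -12.2$)
$\left(3785 + \left(1403 - 913\right)\right) \left(b - 290\right) = \left(3785 + \left(1403 - 913\right)\right) \left(- \frac{61}{5} - 290\right) = \left(3785 + \left(1403 - 913\right)\right) \left(- \frac{1511}{5}\right) = \left(3785 + 490\right) \left(- \frac{1511}{5}\right) = 4275 \left(- \frac{1511}{5}\right) = -1291905$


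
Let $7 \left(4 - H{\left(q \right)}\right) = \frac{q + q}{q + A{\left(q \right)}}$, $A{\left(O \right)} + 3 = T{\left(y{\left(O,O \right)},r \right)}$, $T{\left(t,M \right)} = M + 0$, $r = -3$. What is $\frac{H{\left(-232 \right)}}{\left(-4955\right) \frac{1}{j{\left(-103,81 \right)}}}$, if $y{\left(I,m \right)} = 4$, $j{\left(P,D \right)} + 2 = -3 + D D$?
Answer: $- \frac{4064720}{825503} \approx -4.9239$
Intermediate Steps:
$j{\left(P,D \right)} = -5 + D^{2}$ ($j{\left(P,D \right)} = -2 + \left(-3 + D D\right) = -2 + \left(-3 + D^{2}\right) = -5 + D^{2}$)
$T{\left(t,M \right)} = M$
$A{\left(O \right)} = -6$ ($A{\left(O \right)} = -3 - 3 = -6$)
$H{\left(q \right)} = 4 - \frac{2 q}{7 \left(-6 + q\right)}$ ($H{\left(q \right)} = 4 - \frac{\left(q + q\right) \frac{1}{q - 6}}{7} = 4 - \frac{2 q \frac{1}{-6 + q}}{7} = 4 - \frac{2 q}{7 \left(-6 + q\right)}$)
$\frac{H{\left(-232 \right)}}{\left(-4955\right) \frac{1}{j{\left(-103,81 \right)}}} = \frac{\frac{2}{7} \frac{1}{-6 - 232} \left(-84 + 13 \left(-232\right)\right)}{\left(-4955\right) \frac{1}{-5 + 81^{2}}} = \frac{\frac{2}{7} \frac{1}{-238} \left(-84 - 3016\right)}{\left(-4955\right) \frac{1}{-5 + 6561}} = \frac{\frac{2}{7} \left(- \frac{1}{238}\right) \left(-3100\right)}{\left(-4955\right) \frac{1}{6556}} = \frac{3100}{833 \left(\left(-4955\right) \frac{1}{6556}\right)} = \frac{3100}{833 \left(- \frac{4955}{6556}\right)} = \frac{3100}{833} \left(- \frac{6556}{4955}\right) = - \frac{4064720}{825503}$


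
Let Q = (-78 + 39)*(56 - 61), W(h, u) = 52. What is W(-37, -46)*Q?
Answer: 10140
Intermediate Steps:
Q = 195 (Q = -39*(-5) = 195)
W(-37, -46)*Q = 52*195 = 10140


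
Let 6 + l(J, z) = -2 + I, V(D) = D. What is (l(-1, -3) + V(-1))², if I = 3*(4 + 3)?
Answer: 144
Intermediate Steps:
I = 21 (I = 3*7 = 21)
l(J, z) = 13 (l(J, z) = -6 + (-2 + 21) = -6 + 19 = 13)
(l(-1, -3) + V(-1))² = (13 - 1)² = 12² = 144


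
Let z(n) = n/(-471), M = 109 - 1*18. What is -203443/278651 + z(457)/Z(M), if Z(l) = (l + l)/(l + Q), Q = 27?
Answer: -16233037336/11943260511 ≈ -1.3592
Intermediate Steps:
M = 91 (M = 109 - 18 = 91)
Z(l) = 2*l/(27 + l) (Z(l) = (l + l)/(l + 27) = (2*l)/(27 + l) = 2*l/(27 + l))
z(n) = -n/471 (z(n) = n*(-1/471) = -n/471)
-203443/278651 + z(457)/Z(M) = -203443/278651 + (-1/471*457)/((2*91/(27 + 91))) = -203443*1/278651 - 457/(471*(2*91/118)) = -203443/278651 - 457/(471*(2*91*(1/118))) = -203443/278651 - 457/(471*91/59) = -203443/278651 - 457/471*59/91 = -203443/278651 - 26963/42861 = -16233037336/11943260511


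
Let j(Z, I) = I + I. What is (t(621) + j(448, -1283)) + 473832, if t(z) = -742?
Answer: 470524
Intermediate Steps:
j(Z, I) = 2*I
(t(621) + j(448, -1283)) + 473832 = (-742 + 2*(-1283)) + 473832 = (-742 - 2566) + 473832 = -3308 + 473832 = 470524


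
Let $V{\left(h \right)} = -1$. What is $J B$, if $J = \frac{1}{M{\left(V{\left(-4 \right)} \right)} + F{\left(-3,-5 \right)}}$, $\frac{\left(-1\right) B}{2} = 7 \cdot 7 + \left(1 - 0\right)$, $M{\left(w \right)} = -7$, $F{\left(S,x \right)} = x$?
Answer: $\frac{25}{3} \approx 8.3333$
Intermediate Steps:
$B = -100$ ($B = - 2 \left(7 \cdot 7 + \left(1 - 0\right)\right) = - 2 \left(49 + \left(1 + 0\right)\right) = - 2 \left(49 + 1\right) = \left(-2\right) 50 = -100$)
$J = - \frac{1}{12}$ ($J = \frac{1}{-7 - 5} = \frac{1}{-12} = - \frac{1}{12} \approx -0.083333$)
$J B = \left(- \frac{1}{12}\right) \left(-100\right) = \frac{25}{3}$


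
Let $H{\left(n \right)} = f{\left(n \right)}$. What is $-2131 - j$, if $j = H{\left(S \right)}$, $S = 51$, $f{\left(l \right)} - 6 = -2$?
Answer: $-2135$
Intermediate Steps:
$f{\left(l \right)} = 4$ ($f{\left(l \right)} = 6 - 2 = 4$)
$H{\left(n \right)} = 4$
$j = 4$
$-2131 - j = -2131 - 4 = -2135$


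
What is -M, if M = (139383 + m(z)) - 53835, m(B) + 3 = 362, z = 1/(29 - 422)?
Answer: -85907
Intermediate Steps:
z = -1/393 (z = 1/(-393) = -1/393 ≈ -0.0025445)
m(B) = 359 (m(B) = -3 + 362 = 359)
M = 85907 (M = (139383 + 359) - 53835 = 139742 - 53835 = 85907)
-M = -1*85907 = -85907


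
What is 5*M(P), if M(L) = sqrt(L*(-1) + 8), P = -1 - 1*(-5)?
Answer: 10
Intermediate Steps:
P = 4 (P = -1 + 5 = 4)
M(L) = sqrt(8 - L) (M(L) = sqrt(-L + 8) = sqrt(8 - L))
5*M(P) = 5*sqrt(8 - 1*4) = 5*sqrt(8 - 4) = 5*sqrt(4) = 5*2 = 10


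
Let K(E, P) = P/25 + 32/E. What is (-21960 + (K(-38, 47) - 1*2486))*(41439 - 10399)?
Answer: -72083304256/95 ≈ -7.5877e+8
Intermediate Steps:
K(E, P) = 32/E + P/25 (K(E, P) = P*(1/25) + 32/E = P/25 + 32/E = 32/E + P/25)
(-21960 + (K(-38, 47) - 1*2486))*(41439 - 10399) = (-21960 + ((32/(-38) + (1/25)*47) - 1*2486))*(41439 - 10399) = (-21960 + ((32*(-1/38) + 47/25) - 2486))*31040 = (-21960 + ((-16/19 + 47/25) - 2486))*31040 = (-21960 + (493/475 - 2486))*31040 = (-21960 - 1180357/475)*31040 = -11611357/475*31040 = -72083304256/95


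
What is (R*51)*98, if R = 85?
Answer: 424830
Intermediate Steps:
(R*51)*98 = (85*51)*98 = 4335*98 = 424830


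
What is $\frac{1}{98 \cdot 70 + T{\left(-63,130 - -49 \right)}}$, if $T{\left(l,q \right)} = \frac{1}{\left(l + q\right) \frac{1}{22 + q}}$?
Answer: $\frac{116}{795961} \approx 0.00014574$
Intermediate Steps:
$T{\left(l,q \right)} = \frac{22 + q}{l + q}$ ($T{\left(l,q \right)} = \frac{1}{\frac{1}{22 + q} \left(l + q\right)} = \frac{22 + q}{l + q}$)
$\frac{1}{98 \cdot 70 + T{\left(-63,130 - -49 \right)}} = \frac{1}{98 \cdot 70 + \frac{22 + \left(130 - -49\right)}{-63 + \left(130 - -49\right)}} = \frac{1}{6860 + \frac{22 + \left(130 + 49\right)}{-63 + \left(130 + 49\right)}} = \frac{1}{6860 + \frac{22 + 179}{-63 + 179}} = \frac{1}{6860 + \frac{1}{116} \cdot 201} = \frac{1}{6860 + \frac{201}{116}} = \frac{1}{\frac{795961}{116}} = \frac{116}{795961}$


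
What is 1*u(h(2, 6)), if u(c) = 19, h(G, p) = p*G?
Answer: 19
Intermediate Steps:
h(G, p) = G*p
1*u(h(2, 6)) = 1*19 = 19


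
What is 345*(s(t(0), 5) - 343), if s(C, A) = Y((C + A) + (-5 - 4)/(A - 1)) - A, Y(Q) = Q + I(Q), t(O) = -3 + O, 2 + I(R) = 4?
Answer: -477825/4 ≈ -1.1946e+5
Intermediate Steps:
I(R) = 2 (I(R) = -2 + 4 = 2)
Y(Q) = 2 + Q (Y(Q) = Q + 2 = 2 + Q)
s(C, A) = 2 + C - 9/(-1 + A) (s(C, A) = (2 + ((C + A) + (-5 - 4)/(A - 1))) - A = (2 + ((A + C) - 9/(-1 + A))) - A = (2 + (A + C - 9/(-1 + A))) - A = (2 + A + C - 9/(-1 + A)) - A = 2 + C - 9/(-1 + A))
345*(s(t(0), 5) - 343) = 345*((-11 - (-3 + 0) + 2*5 + 5*(-3 + 0))/(-1 + 5) - 343) = 345*((-11 - 1*(-3) + 10 + 5*(-3))/4 - 343) = 345*((-11 + 3 + 10 - 15)/4 - 343) = 345*((¼)*(-13) - 343) = 345*(-13/4 - 343) = 345*(-1385/4) = -477825/4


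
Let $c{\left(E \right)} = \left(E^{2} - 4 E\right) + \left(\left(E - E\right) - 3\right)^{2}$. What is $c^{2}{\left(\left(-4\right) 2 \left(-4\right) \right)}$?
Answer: $819025$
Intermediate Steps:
$c{\left(E \right)} = 9 + E^{2} - 4 E$ ($c{\left(E \right)} = \left(E^{2} - 4 E\right) + \left(0 - 3\right)^{2} = \left(E^{2} - 4 E\right) + \left(-3\right)^{2} = \left(E^{2} - 4 E\right) + 9 = 9 + E^{2} - 4 E$)
$c^{2}{\left(\left(-4\right) 2 \left(-4\right) \right)} = \left(9 + \left(\left(-4\right) 2 \left(-4\right)\right)^{2} - 4 \left(-4\right) 2 \left(-4\right)\right)^{2} = \left(9 + \left(\left(-8\right) \left(-4\right)\right)^{2} - 4 \left(\left(-8\right) \left(-4\right)\right)\right)^{2} = \left(9 + 32^{2} - 128\right)^{2} = \left(9 + 1024 - 128\right)^{2} = 905^{2} = 819025$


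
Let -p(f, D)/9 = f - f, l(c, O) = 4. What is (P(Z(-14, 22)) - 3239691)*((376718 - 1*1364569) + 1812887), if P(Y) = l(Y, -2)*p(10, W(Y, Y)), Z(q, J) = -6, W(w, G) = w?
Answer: -2672861703876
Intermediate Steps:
p(f, D) = 0 (p(f, D) = -9*(f - f) = -9*0 = 0)
P(Y) = 0 (P(Y) = 4*0 = 0)
(P(Z(-14, 22)) - 3239691)*((376718 - 1*1364569) + 1812887) = (0 - 3239691)*((376718 - 1*1364569) + 1812887) = -3239691*((376718 - 1364569) + 1812887) = -3239691*(-987851 + 1812887) = -3239691*825036 = -2672861703876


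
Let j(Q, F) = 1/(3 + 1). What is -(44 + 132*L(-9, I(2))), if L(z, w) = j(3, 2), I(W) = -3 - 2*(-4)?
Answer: -77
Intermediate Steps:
j(Q, F) = 1/4
I(W) = 5 (I(W) = -3 + 8 = 5)
L(z, w) = 1/4
-(44 + 132*L(-9, I(2))) = -(44 + 132*(1/4)) = -(44 + 33) = -1*77 = -77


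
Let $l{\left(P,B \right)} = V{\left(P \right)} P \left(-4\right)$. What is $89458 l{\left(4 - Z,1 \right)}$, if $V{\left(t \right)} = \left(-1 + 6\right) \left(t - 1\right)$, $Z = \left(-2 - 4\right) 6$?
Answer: $-2791089600$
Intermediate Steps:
$Z = -36$ ($Z = \left(-6\right) 6 = -36$)
$V{\left(t \right)} = -5 + 5 t$ ($V{\left(t \right)} = 5 \left(-1 + t\right) = -5 + 5 t$)
$l{\left(P,B \right)} = - 4 P \left(-5 + 5 P\right)$ ($l{\left(P,B \right)} = \left(-5 + 5 P\right) P \left(-4\right) = P \left(-5 + 5 P\right) \left(-4\right) = - 4 P \left(-5 + 5 P\right)$)
$89458 l{\left(4 - Z,1 \right)} = 89458 \cdot 20 \left(4 - -36\right) \left(1 - \left(4 - -36\right)\right) = 89458 \cdot 20 \left(4 + 36\right) \left(1 - \left(4 + 36\right)\right) = 89458 \cdot 20 \cdot 40 \left(1 - 40\right) = 89458 \cdot 20 \cdot 40 \left(-39\right) = 89458 \left(-31200\right) = -2791089600$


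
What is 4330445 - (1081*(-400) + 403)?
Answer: 4762442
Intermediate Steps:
4330445 - (1081*(-400) + 403) = 4330445 - (-432400 + 403) = 4330445 - 1*(-431997) = 4330445 + 431997 = 4762442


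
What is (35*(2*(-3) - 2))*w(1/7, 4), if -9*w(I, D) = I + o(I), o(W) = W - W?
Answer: 40/9 ≈ 4.4444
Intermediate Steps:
o(W) = 0
w(I, D) = -I/9 (w(I, D) = -(I + 0)/9 = -I/9)
(35*(2*(-3) - 2))*w(1/7, 4) = (35*(2*(-3) - 2))*(-⅑/7) = (35*(-6 - 2))*(-⅑*⅐) = (35*(-8))*(-1/63) = -280*(-1/63) = 40/9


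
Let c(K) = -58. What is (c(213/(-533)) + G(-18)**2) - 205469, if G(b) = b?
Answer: -205203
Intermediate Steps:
(c(213/(-533)) + G(-18)**2) - 205469 = (-58 + (-18)**2) - 205469 = (-58 + 324) - 205469 = 266 - 205469 = -205203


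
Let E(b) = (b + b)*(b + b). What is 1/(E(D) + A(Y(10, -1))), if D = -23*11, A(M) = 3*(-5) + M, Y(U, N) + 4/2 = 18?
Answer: 1/256037 ≈ 3.9057e-6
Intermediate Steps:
Y(U, N) = 16 (Y(U, N) = -2 + 18 = 16)
A(M) = -15 + M
D = -253
E(b) = 4*b**2 (E(b) = (2*b)*(2*b) = 4*b**2)
1/(E(D) + A(Y(10, -1))) = 1/(4*(-253)**2 + (-15 + 16)) = 1/(4*64009 + 1) = 1/(256036 + 1) = 1/256037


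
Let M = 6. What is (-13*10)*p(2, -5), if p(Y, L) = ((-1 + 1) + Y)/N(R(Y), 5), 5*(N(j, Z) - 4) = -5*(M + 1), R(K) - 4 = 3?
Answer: 260/3 ≈ 86.667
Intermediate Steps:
R(K) = 7 (R(K) = 4 + 3 = 7)
N(j, Z) = -3 (N(j, Z) = 4 + (-5*(6 + 1))/5 = 4 + (-5*7)/5 = 4 + (⅕)*(-35) = 4 - 7 = -3)
p(Y, L) = -Y/3 (p(Y, L) = ((-1 + 1) + Y)/(-3) = (0 + Y)*(-⅓) = Y*(-⅓) = -Y/3)
(-13*10)*p(2, -5) = (-13*10)*(-⅓*2) = -130*(-⅔) = 260/3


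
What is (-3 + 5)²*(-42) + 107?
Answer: -61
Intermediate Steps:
(-3 + 5)²*(-42) + 107 = 2²*(-42) + 107 = 4*(-42) + 107 = -168 + 107 = -61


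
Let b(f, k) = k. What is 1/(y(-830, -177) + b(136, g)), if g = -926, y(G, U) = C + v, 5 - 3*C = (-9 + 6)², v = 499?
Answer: -3/1285 ≈ -0.0023346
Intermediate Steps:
C = -4/3 (C = 5/3 - (-9 + 6)²/3 = 5/3 - ⅓*(-3)² = 5/3 - ⅓*9 = 5/3 - 3 = -4/3 ≈ -1.3333)
y(G, U) = 1493/3 (y(G, U) = -4/3 + 499 = 1493/3)
1/(y(-830, -177) + b(136, g)) = 1/(1493/3 - 926) = 1/(-1285/3) = -3/1285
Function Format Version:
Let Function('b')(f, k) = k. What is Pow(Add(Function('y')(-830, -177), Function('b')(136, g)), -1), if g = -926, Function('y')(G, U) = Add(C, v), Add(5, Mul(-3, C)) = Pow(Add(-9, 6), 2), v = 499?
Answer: Rational(-3, 1285) ≈ -0.0023346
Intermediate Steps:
C = Rational(-4, 3) (C = Add(Rational(5, 3), Mul(Rational(-1, 3), Pow(Add(-9, 6), 2))) = Add(Rational(5, 3), Mul(Rational(-1, 3), Pow(-3, 2))) = Add(Rational(5, 3), Mul(Rational(-1, 3), 9)) = Add(Rational(5, 3), -3) = Rational(-4, 3) ≈ -1.3333)
Function('y')(G, U) = Rational(1493, 3) (Function('y')(G, U) = Add(Rational(-4, 3), 499) = Rational(1493, 3))
Pow(Add(Function('y')(-830, -177), Function('b')(136, g)), -1) = Pow(Add(Rational(1493, 3), -926), -1) = Pow(Rational(-1285, 3), -1) = Rational(-3, 1285)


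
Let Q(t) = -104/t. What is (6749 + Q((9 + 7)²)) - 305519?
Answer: -9560653/32 ≈ -2.9877e+5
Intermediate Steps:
(6749 + Q((9 + 7)²)) - 305519 = (6749 - 104/(9 + 7)²) - 305519 = (6749 - 104/(16²)) - 305519 = (6749 - 104/256) - 305519 = (6749 - 104*1/256) - 305519 = (6749 - 13/32) - 305519 = 215955/32 - 305519 = -9560653/32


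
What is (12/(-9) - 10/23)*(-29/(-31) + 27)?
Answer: -105652/2139 ≈ -49.393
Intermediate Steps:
(12/(-9) - 10/23)*(-29/(-31) + 27) = (12*(-1/9) - 10*1/23)*(-29*(-1/31) + 27) = (-4/3 - 10/23)*(29/31 + 27) = -122/69*866/31 = -105652/2139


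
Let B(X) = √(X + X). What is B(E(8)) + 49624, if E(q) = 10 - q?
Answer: 49626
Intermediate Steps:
B(X) = √2*√X (B(X) = √(2*X) = √2*√X)
B(E(8)) + 49624 = √2*√(10 - 1*8) + 49624 = √2*√(10 - 8) + 49624 = √2*√2 + 49624 = 2 + 49624 = 49626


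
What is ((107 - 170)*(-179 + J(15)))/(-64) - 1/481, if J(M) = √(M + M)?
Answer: -5424301/30784 + 63*√30/64 ≈ -170.81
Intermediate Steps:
J(M) = √2*√M (J(M) = √(2*M) = √2*√M)
((107 - 170)*(-179 + J(15)))/(-64) - 1/481 = ((107 - 170)*(-179 + √2*√15))/(-64) - 1/481 = -63*(-179 + √30)*(-1/64) - 1*1/481 = (11277 - 63*√30)*(-1/64) - 1/481 = (-11277/64 + 63*√30/64) - 1/481 = -5424301/30784 + 63*√30/64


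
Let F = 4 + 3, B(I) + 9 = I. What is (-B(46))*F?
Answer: -259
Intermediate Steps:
B(I) = -9 + I
F = 7
(-B(46))*F = -(-9 + 46)*7 = -1*37*7 = -37*7 = -259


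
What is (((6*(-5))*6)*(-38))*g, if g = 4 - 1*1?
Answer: 20520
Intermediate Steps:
g = 3 (g = 4 - 1 = 3)
(((6*(-5))*6)*(-38))*g = (((6*(-5))*6)*(-38))*3 = (-30*6*(-38))*3 = -180*(-38)*3 = 6840*3 = 20520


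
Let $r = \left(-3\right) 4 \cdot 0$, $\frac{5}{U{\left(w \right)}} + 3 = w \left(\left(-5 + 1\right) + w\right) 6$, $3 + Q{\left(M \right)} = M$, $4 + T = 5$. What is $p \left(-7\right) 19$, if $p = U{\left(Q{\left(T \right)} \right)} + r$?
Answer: $- \frac{665}{69} \approx -9.6377$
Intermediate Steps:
$T = 1$ ($T = -4 + 5 = 1$)
$Q{\left(M \right)} = -3 + M$
$U{\left(w \right)} = \frac{5}{-3 + 6 w \left(-4 + w\right)}$ ($U{\left(w \right)} = \frac{5}{-3 + w \left(\left(-5 + 1\right) + w\right) 6} = \frac{5}{-3 + w \left(-4 + w\right) 6} = \frac{5}{-3 + 6 w \left(-4 + w\right)}$)
$r = 0$ ($r = \left(-12\right) 0 = 0$)
$p = \frac{5}{69}$ ($p = \frac{5}{3 \left(-1 - 8 \left(-3 + 1\right) + 2 \left(-3 + 1\right)^{2}\right)} + 0 = \frac{5}{3 \left(-1 - -16 + 2 \left(-2\right)^{2}\right)} + 0 = \frac{5}{3 \left(-1 + 16 + 2 \cdot 4\right)} + 0 = \frac{5}{3 \left(-1 + 16 + 8\right)} + 0 = \frac{5}{3 \cdot 23} + 0 = \frac{5}{3} \cdot \frac{1}{23} + 0 = \frac{5}{69} + 0 = \frac{5}{69} \approx 0.072464$)
$p \left(-7\right) 19 = \frac{5}{69} \left(-7\right) 19 = \left(- \frac{35}{69}\right) 19 = - \frac{665}{69}$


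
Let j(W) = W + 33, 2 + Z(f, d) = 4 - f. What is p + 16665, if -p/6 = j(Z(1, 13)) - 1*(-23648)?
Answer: -125427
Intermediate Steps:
Z(f, d) = 2 - f (Z(f, d) = -2 + (4 - f) = 2 - f)
j(W) = 33 + W
p = -142092 (p = -6*((33 + (2 - 1*1)) - 1*(-23648)) = -6*((33 + (2 - 1)) + 23648) = -6*((33 + 1) + 23648) = -6*(34 + 23648) = -6*23682 = -142092)
p + 16665 = -142092 + 16665 = -125427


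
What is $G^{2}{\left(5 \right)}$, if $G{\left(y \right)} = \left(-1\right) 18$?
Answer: $324$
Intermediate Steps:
$G{\left(y \right)} = -18$
$G^{2}{\left(5 \right)} = \left(-18\right)^{2} = 324$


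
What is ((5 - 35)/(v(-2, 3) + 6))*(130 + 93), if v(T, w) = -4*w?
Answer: 1115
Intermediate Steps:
((5 - 35)/(v(-2, 3) + 6))*(130 + 93) = ((5 - 35)/(-4*3 + 6))*(130 + 93) = -30/(-12 + 6)*223 = -30/(-6)*223 = -30*(-1/6)*223 = 5*223 = 1115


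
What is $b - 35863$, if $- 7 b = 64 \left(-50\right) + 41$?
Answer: $- \frac{247882}{7} \approx -35412.0$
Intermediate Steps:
$b = \frac{3159}{7}$ ($b = - \frac{64 \left(-50\right) + 41}{7} = - \frac{-3200 + 41}{7} = \left(- \frac{1}{7}\right) \left(-3159\right) = \frac{3159}{7} \approx 451.29$)
$b - 35863 = \frac{3159}{7} - 35863 = - \frac{247882}{7}$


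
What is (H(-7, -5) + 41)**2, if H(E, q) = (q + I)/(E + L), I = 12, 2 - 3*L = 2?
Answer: 1600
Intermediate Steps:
L = 0 (L = 2/3 - 1/3*2 = 2/3 - 2/3 = 0)
H(E, q) = (12 + q)/E (H(E, q) = (q + 12)/(E + 0) = (12 + q)/E)
(H(-7, -5) + 41)**2 = ((12 - 5)/(-7) + 41)**2 = (-1/7*7 + 41)**2 = (-1 + 41)**2 = 40**2 = 1600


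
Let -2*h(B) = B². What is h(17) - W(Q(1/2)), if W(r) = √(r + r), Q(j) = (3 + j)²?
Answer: -289/2 - 7*√2/2 ≈ -149.45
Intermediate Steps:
h(B) = -B²/2
W(r) = √2*√r (W(r) = √(2*r) = √2*√r)
h(17) - W(Q(1/2)) = -½*17² - √2*√((3 + 1/2)²) = -½*289 - √2*√((3 + ½)²) = -289/2 - √2*√((7/2)²) = -289/2 - √2*√(49/4) = -289/2 - √2*7/2 = -289/2 - 7*√2/2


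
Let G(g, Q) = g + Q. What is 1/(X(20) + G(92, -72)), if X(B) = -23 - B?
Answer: -1/23 ≈ -0.043478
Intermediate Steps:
G(g, Q) = Q + g
1/(X(20) + G(92, -72)) = 1/((-23 - 1*20) + (-72 + 92)) = 1/((-23 - 20) + 20) = 1/(-43 + 20) = 1/(-23) = -1/23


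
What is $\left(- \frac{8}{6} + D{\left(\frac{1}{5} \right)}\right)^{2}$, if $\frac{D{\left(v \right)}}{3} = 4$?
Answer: $\frac{1024}{9} \approx 113.78$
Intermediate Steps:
$D{\left(v \right)} = 12$ ($D{\left(v \right)} = 3 \cdot 4 = 12$)
$\left(- \frac{8}{6} + D{\left(\frac{1}{5} \right)}\right)^{2} = \left(- \frac{8}{6} + 12\right)^{2} = \left(\left(-8\right) \frac{1}{6} + 12\right)^{2} = \left(- \frac{4}{3} + 12\right)^{2} = \left(\frac{32}{3}\right)^{2} = \frac{1024}{9}$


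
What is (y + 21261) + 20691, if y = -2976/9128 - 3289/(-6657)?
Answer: 45521919967/1085091 ≈ 41952.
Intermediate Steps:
y = 182335/1085091 (y = -2976*1/9128 - 3289*(-1/6657) = -372/1141 + 3289/6657 = 182335/1085091 ≈ 0.16804)
(y + 21261) + 20691 = (182335/1085091 + 21261) + 20691 = 23070302086/1085091 + 20691 = 45521919967/1085091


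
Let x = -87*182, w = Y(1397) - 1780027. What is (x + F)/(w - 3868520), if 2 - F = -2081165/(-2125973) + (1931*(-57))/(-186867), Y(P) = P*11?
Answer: 1048377996826493/372986176458748230 ≈ 0.0028108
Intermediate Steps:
Y(P) = 11*P
w = -1764660 (w = 11*1397 - 1780027 = 15367 - 1780027 = -1764660)
F = 57215954312/132424732197 (F = 2 - (-2081165/(-2125973) + (1931*(-57))/(-186867)) = 2 - (-2081165*(-1/2125973) - 110067*(-1/186867)) = 2 - (2081165/2125973 + 36689/62289) = 2 - 1*207633510082/132424732197 = 2 - 207633510082/132424732197 = 57215954312/132424732197 ≈ 0.43206)
x = -15834
(x + F)/(w - 3868520) = (-15834 + 57215954312/132424732197)/(-1764660 - 3868520) = -2096755993652986/132424732197/(-5633180) = -2096755993652986/132424732197*(-1/5633180) = 1048377996826493/372986176458748230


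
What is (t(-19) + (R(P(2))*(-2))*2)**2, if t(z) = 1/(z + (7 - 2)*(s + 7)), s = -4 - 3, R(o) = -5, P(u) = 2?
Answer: 143641/361 ≈ 397.90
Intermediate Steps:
s = -7
t(z) = 1/z (t(z) = 1/(z + (7 - 2)*(-7 + 7)) = 1/(z + 5*0) = 1/(z + 0) = 1/z)
(t(-19) + (R(P(2))*(-2))*2)**2 = (1/(-19) - 5*(-2)*2)**2 = (-1/19 + 10*2)**2 = (-1/19 + 20)**2 = (379/19)**2 = 143641/361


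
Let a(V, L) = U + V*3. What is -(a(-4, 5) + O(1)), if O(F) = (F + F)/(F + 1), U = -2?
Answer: 13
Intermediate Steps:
a(V, L) = -2 + 3*V (a(V, L) = -2 + V*3 = -2 + 3*V)
O(F) = 2*F/(1 + F) (O(F) = (2*F)/(1 + F) = 2*F/(1 + F))
-(a(-4, 5) + O(1)) = -((-2 + 3*(-4)) + 2*1/(1 + 1)) = -((-2 - 12) + 2*1/2) = -(-14 + 2*1*(½)) = -(-14 + 1) = -1*(-13) = 13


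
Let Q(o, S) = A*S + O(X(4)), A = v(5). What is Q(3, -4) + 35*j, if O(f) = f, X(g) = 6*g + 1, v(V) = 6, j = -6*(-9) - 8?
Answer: 1611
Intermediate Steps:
j = 46 (j = 54 - 8 = 46)
X(g) = 1 + 6*g
A = 6
Q(o, S) = 25 + 6*S (Q(o, S) = 6*S + (1 + 6*4) = 6*S + (1 + 24) = 6*S + 25 = 25 + 6*S)
Q(3, -4) + 35*j = (25 + 6*(-4)) + 35*46 = (25 - 24) + 1610 = 1 + 1610 = 1611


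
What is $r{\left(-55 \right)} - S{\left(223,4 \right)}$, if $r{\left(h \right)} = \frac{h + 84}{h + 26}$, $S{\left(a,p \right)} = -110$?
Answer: $109$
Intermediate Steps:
$r{\left(h \right)} = \frac{84 + h}{26 + h}$
$r{\left(-55 \right)} - S{\left(223,4 \right)} = \frac{84 - 55}{26 - 55} - -110 = \frac{1}{-29} \cdot 29 + 110 = \left(- \frac{1}{29}\right) 29 + 110 = -1 + 110 = 109$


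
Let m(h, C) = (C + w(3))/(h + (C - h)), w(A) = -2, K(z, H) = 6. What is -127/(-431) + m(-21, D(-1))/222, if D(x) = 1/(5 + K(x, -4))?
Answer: 6381/31894 ≈ 0.20007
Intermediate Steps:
D(x) = 1/11 (D(x) = 1/(5 + 6) = 1/11)
m(h, C) = (-2 + C)/C (m(h, C) = (C - 2)/(h + (C - h)) = (-2 + C)/C)
-127/(-431) + m(-21, D(-1))/222 = -127/(-431) + ((-2 + 1/11)/(1/11))/222 = -127*(-1/431) + (11*(-21/11))*(1/222) = 127/431 - 21*1/222 = 127/431 - 7/74 = 6381/31894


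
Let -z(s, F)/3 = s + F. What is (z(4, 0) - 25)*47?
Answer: -1739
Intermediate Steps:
z(s, F) = -3*F - 3*s (z(s, F) = -3*(s + F) = -3*(F + s) = -3*F - 3*s)
(z(4, 0) - 25)*47 = ((-3*0 - 3*4) - 25)*47 = ((0 - 12) - 25)*47 = (-12 - 25)*47 = -37*47 = -1739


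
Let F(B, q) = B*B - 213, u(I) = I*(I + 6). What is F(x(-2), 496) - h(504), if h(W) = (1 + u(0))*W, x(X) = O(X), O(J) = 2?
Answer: -713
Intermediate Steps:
u(I) = I*(6 + I)
x(X) = 2
F(B, q) = -213 + B**2 (F(B, q) = B**2 - 213 = -213 + B**2)
h(W) = W (h(W) = (1 + 0*(6 + 0))*W = (1 + 0*6)*W = (1 + 0)*W = 1*W = W)
F(x(-2), 496) - h(504) = (-213 + 2**2) - 1*504 = (-213 + 4) - 504 = -209 - 504 = -713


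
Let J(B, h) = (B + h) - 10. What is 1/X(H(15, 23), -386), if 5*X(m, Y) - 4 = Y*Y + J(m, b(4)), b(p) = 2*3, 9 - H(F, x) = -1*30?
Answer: 1/29807 ≈ 3.3549e-5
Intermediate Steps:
H(F, x) = 39 (H(F, x) = 9 - (-1)*30 = 9 - 1*(-30) = 9 + 30 = 39)
b(p) = 6
J(B, h) = -10 + B + h
X(m, Y) = m/5 + Y**2/5 (X(m, Y) = 4/5 + (Y*Y + (-10 + m + 6))/5 = 4/5 + (Y**2 + (-4 + m))/5 = 4/5 + (-4 + m + Y**2)/5 = 4/5 + (-4/5 + m/5 + Y**2/5) = m/5 + Y**2/5)
1/X(H(15, 23), -386) = 1/((1/5)*39 + (1/5)*(-386)**2) = 1/(39/5 + (1/5)*148996) = 1/(39/5 + 148996/5) = 1/29807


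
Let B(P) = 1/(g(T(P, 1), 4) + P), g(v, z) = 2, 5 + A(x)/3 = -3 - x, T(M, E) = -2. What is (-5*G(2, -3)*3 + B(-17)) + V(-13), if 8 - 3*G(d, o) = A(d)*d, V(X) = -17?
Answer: -5356/15 ≈ -357.07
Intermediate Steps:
A(x) = -24 - 3*x (A(x) = -15 + 3*(-3 - x) = -15 + (-9 - 3*x) = -24 - 3*x)
B(P) = 1/(2 + P)
G(d, o) = 8/3 - d*(-24 - 3*d)/3 (G(d, o) = 8/3 - (-24 - 3*d)*d/3 = 8/3 - d*(-24 - 3*d)/3)
(-5*G(2, -3)*3 + B(-17)) + V(-13) = (-5*(8/3 + 2*(8 + 2))*3 + 1/(2 - 17)) - 17 = (-5*(8/3 + 2*10)*3 + 1/(-15)) - 17 = (-5*(8/3 + 20)*3 - 1/15) - 17 = (-5*68/3*3 - 1/15) - 17 = (-340/3*3 - 1/15) - 17 = (-340 - 1/15) - 17 = -5101/15 - 17 = -5356/15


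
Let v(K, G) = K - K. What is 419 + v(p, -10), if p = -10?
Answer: 419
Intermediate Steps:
v(K, G) = 0
419 + v(p, -10) = 419 + 0 = 419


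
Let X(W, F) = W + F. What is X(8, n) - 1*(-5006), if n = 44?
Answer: 5058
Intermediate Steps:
X(W, F) = F + W
X(8, n) - 1*(-5006) = (44 + 8) - 1*(-5006) = 52 + 5006 = 5058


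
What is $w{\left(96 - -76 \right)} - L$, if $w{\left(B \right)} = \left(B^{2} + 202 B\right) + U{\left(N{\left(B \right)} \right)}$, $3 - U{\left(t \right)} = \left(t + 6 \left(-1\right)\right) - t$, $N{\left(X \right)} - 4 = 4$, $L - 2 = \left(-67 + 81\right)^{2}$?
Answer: $64139$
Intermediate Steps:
$L = 198$ ($L = 2 + \left(-67 + 81\right)^{2} = 2 + 14^{2} = 2 + 196 = 198$)
$N{\left(X \right)} = 8$ ($N{\left(X \right)} = 4 + 4 = 8$)
$U{\left(t \right)} = 9$ ($U{\left(t \right)} = 3 - \left(\left(t + 6 \left(-1\right)\right) - t\right) = 3 - \left(\left(t - 6\right) - t\right) = 3 - \left(\left(-6 + t\right) - t\right) = 3 - -6 = 3 + 6 = 9$)
$w{\left(B \right)} = 9 + B^{2} + 202 B$ ($w{\left(B \right)} = \left(B^{2} + 202 B\right) + 9 = 9 + B^{2} + 202 B$)
$w{\left(96 - -76 \right)} - L = \left(9 + \left(96 - -76\right)^{2} + 202 \left(96 - -76\right)\right) - 198 = \left(9 + \left(96 + 76\right)^{2} + 202 \left(96 + 76\right)\right) - 198 = \left(9 + 172^{2} + 202 \cdot 172\right) - 198 = \left(9 + 29584 + 34744\right) - 198 = 64337 - 198 = 64139$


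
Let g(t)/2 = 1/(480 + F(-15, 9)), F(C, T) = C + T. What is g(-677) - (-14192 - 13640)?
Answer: 6596185/237 ≈ 27832.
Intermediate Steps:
g(t) = 1/237 (g(t) = 2/(480 + (-15 + 9)) = 2/(480 - 6) = 2/474 = 2*(1/474) = 1/237)
g(-677) - (-14192 - 13640) = 1/237 - (-14192 - 13640) = 1/237 - 1*(-27832) = 1/237 + 27832 = 6596185/237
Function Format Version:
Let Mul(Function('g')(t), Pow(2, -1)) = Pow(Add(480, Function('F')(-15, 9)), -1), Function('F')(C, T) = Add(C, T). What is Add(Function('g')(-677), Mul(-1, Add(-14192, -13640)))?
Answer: Rational(6596185, 237) ≈ 27832.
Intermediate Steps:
Function('g')(t) = Rational(1, 237) (Function('g')(t) = Mul(2, Pow(Add(480, Add(-15, 9)), -1)) = Mul(2, Pow(Add(480, -6), -1)) = Mul(2, Pow(474, -1)) = Mul(2, Rational(1, 474)) = Rational(1, 237))
Add(Function('g')(-677), Mul(-1, Add(-14192, -13640))) = Add(Rational(1, 237), Mul(-1, Add(-14192, -13640))) = Add(Rational(1, 237), Mul(-1, -27832)) = Add(Rational(1, 237), 27832) = Rational(6596185, 237)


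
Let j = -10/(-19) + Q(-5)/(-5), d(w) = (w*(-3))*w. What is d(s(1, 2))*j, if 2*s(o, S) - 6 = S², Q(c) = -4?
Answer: -1890/19 ≈ -99.474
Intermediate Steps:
s(o, S) = 3 + S²/2
d(w) = -3*w² (d(w) = (-3*w)*w = -3*w²)
j = 126/95 (j = -10/(-19) - 4/(-5) = -10*(-1/19) - 4*(-⅕) = 10/19 + ⅘ = 126/95 ≈ 1.3263)
d(s(1, 2))*j = -3*(3 + (½)*2²)²*(126/95) = -3*(3 + (½)*4)²*(126/95) = -3*(3 + 2)²*(126/95) = -3*5²*(126/95) = -3*25*(126/95) = -75*126/95 = -1890/19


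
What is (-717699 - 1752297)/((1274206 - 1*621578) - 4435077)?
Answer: 2469996/3782449 ≈ 0.65302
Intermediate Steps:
(-717699 - 1752297)/((1274206 - 1*621578) - 4435077) = -2469996/((1274206 - 621578) - 4435077) = -2469996/(652628 - 4435077) = -2469996/(-3782449) = -2469996*(-1/3782449) = 2469996/3782449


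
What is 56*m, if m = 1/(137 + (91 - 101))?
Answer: 56/127 ≈ 0.44094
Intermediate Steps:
m = 1/127 (m = 1/(137 - 10) = 1/127 ≈ 0.0078740)
56*m = 56*(1/127) = 56/127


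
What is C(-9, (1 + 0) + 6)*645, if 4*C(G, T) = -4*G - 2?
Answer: 10965/2 ≈ 5482.5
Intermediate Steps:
C(G, T) = -½ - G (C(G, T) = (-4*G - 2)/4 = (-2 - 4*G)/4 = -½ - G)
C(-9, (1 + 0) + 6)*645 = (-½ - 1*(-9))*645 = (-½ + 9)*645 = (17/2)*645 = 10965/2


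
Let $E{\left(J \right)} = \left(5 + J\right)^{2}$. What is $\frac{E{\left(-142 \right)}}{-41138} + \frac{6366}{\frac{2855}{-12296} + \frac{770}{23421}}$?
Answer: $- \frac{75419786795216843}{2361281501830} \approx -31940.0$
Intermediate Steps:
$\frac{E{\left(-142 \right)}}{-41138} + \frac{6366}{\frac{2855}{-12296} + \frac{770}{23421}} = \frac{\left(5 - 142\right)^{2}}{-41138} + \frac{6366}{\frac{2855}{-12296} + \frac{770}{23421}} = \left(-137\right)^{2} \left(- \frac{1}{41138}\right) + \frac{6366}{2855 \left(- \frac{1}{12296}\right) + 770 \cdot \frac{1}{23421}} = 18769 \left(- \frac{1}{41138}\right) + \frac{6366}{- \frac{2855}{12296} + \frac{770}{23421}} = - \frac{18769}{41138} + \frac{6366}{- \frac{57399035}{287984616}} = - \frac{18769}{41138} + 6366 \left(- \frac{287984616}{57399035}\right) = - \frac{18769}{41138} - \frac{1833310065456}{57399035} = - \frac{75419786795216843}{2361281501830}$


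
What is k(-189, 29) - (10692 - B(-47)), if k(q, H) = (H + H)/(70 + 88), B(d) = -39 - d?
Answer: -844007/79 ≈ -10684.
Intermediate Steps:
k(q, H) = H/79 (k(q, H) = (2*H)/158 = (2*H)*(1/158) = H/79)
k(-189, 29) - (10692 - B(-47)) = (1/79)*29 - (10692 - (-39 - 1*(-47))) = 29/79 - (10692 - (-39 + 47)) = 29/79 - (10692 - 1*8) = 29/79 - (10692 - 8) = 29/79 - 1*10684 = 29/79 - 10684 = -844007/79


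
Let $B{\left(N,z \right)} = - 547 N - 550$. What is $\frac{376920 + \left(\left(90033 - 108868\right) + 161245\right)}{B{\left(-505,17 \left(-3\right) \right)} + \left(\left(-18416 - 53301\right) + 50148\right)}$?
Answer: $\frac{259665}{127058} \approx 2.0437$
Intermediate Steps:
$B{\left(N,z \right)} = -550 - 547 N$
$\frac{376920 + \left(\left(90033 - 108868\right) + 161245\right)}{B{\left(-505,17 \left(-3\right) \right)} + \left(\left(-18416 - 53301\right) + 50148\right)} = \frac{376920 + \left(\left(90033 - 108868\right) + 161245\right)}{\left(-550 - -276235\right) + \left(\left(-18416 - 53301\right) + 50148\right)} = \frac{376920 + \left(-18835 + 161245\right)}{\left(-550 + 276235\right) + \left(-71717 + 50148\right)} = \frac{376920 + 142410}{275685 - 21569} = \frac{519330}{254116} = 519330 \cdot \frac{1}{254116} = \frac{259665}{127058}$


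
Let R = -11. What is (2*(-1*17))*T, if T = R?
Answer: 374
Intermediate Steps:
T = -11
(2*(-1*17))*T = (2*(-1*17))*(-11) = (2*(-17))*(-11) = -34*(-11) = 374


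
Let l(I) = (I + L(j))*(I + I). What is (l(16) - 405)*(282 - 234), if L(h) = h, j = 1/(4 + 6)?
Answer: 26448/5 ≈ 5289.6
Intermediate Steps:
j = ⅒ (j = 1/10 = ⅒ ≈ 0.10000)
l(I) = 2*I*(⅒ + I) (l(I) = (I + ⅒)*(I + I) = (⅒ + I)*(2*I) = 2*I*(⅒ + I))
(l(16) - 405)*(282 - 234) = ((⅕)*16*(1 + 10*16) - 405)*(282 - 234) = ((⅕)*16*(1 + 160) - 405)*48 = ((⅕)*16*161 - 405)*48 = (2576/5 - 405)*48 = (551/5)*48 = 26448/5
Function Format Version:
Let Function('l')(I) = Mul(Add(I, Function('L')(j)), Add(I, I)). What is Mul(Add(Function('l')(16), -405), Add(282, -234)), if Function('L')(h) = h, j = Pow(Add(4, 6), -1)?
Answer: Rational(26448, 5) ≈ 5289.6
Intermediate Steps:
j = Rational(1, 10) (j = Pow(10, -1) = Rational(1, 10) ≈ 0.10000)
Function('l')(I) = Mul(2, I, Add(Rational(1, 10), I)) (Function('l')(I) = Mul(Add(I, Rational(1, 10)), Add(I, I)) = Mul(Add(Rational(1, 10), I), Mul(2, I)) = Mul(2, I, Add(Rational(1, 10), I)))
Mul(Add(Function('l')(16), -405), Add(282, -234)) = Mul(Add(Mul(Rational(1, 5), 16, Add(1, Mul(10, 16))), -405), Add(282, -234)) = Mul(Add(Mul(Rational(1, 5), 16, Add(1, 160)), -405), 48) = Mul(Add(Mul(Rational(1, 5), 16, 161), -405), 48) = Mul(Add(Rational(2576, 5), -405), 48) = Mul(Rational(551, 5), 48) = Rational(26448, 5)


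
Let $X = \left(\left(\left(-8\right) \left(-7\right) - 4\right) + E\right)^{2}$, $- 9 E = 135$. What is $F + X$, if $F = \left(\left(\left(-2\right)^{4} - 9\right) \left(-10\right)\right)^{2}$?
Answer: $6269$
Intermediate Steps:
$E = -15$ ($E = \left(- \frac{1}{9}\right) 135 = -15$)
$X = 1369$ ($X = \left(\left(\left(-8\right) \left(-7\right) - 4\right) - 15\right)^{2} = \left(\left(56 - 4\right) - 15\right)^{2} = \left(52 - 15\right)^{2} = 37^{2} = 1369$)
$F = 4900$ ($F = \left(\left(16 - 9\right) \left(-10\right)\right)^{2} = \left(7 \left(-10\right)\right)^{2} = \left(-70\right)^{2} = 4900$)
$F + X = 4900 + 1369 = 6269$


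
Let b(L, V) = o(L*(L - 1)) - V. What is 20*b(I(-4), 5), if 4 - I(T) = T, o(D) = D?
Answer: 1020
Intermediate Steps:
I(T) = 4 - T
b(L, V) = -V + L*(-1 + L) (b(L, V) = L*(L - 1) - V = L*(-1 + L) - V = -V + L*(-1 + L))
20*b(I(-4), 5) = 20*(-1*5 + (4 - 1*(-4))*(-1 + (4 - 1*(-4)))) = 20*(-5 + (4 + 4)*(-1 + (4 + 4))) = 20*(-5 + 8*(-1 + 8)) = 20*(-5 + 8*7) = 20*(-5 + 56) = 20*51 = 1020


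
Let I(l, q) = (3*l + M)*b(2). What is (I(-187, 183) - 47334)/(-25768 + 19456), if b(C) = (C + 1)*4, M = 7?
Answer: 8997/1052 ≈ 8.5523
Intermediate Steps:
b(C) = 4 + 4*C (b(C) = (1 + C)*4 = 4 + 4*C)
I(l, q) = 84 + 36*l (I(l, q) = (3*l + 7)*(4 + 4*2) = (7 + 3*l)*(4 + 8) = (7 + 3*l)*12 = 84 + 36*l)
(I(-187, 183) - 47334)/(-25768 + 19456) = ((84 + 36*(-187)) - 47334)/(-25768 + 19456) = ((84 - 6732) - 47334)/(-6312) = (-6648 - 47334)*(-1/6312) = -53982*(-1/6312) = 8997/1052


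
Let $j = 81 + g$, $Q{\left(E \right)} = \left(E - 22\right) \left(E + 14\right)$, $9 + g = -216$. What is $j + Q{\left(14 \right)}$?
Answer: $-368$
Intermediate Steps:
$g = -225$ ($g = -9 - 216 = -225$)
$Q{\left(E \right)} = \left(-22 + E\right) \left(14 + E\right)$
$j = -144$ ($j = 81 - 225 = -144$)
$j + Q{\left(14 \right)} = -144 - \left(420 - 196\right) = -144 - 224 = -368$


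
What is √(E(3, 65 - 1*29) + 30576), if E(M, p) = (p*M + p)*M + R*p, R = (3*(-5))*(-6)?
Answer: 2*√8562 ≈ 185.06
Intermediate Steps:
R = 90 (R = -15*(-6) = 90)
E(M, p) = 90*p + M*(p + M*p) (E(M, p) = (p*M + p)*M + 90*p = (M*p + p)*M + 90*p = (p + M*p)*M + 90*p = M*(p + M*p) + 90*p = 90*p + M*(p + M*p))
√(E(3, 65 - 1*29) + 30576) = √((65 - 1*29)*(90 + 3 + 3²) + 30576) = √((65 - 29)*(90 + 3 + 9) + 30576) = √(36*102 + 30576) = √(3672 + 30576) = √34248 = 2*√8562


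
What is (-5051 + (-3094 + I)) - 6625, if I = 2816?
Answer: -11954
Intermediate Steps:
(-5051 + (-3094 + I)) - 6625 = (-5051 + (-3094 + 2816)) - 6625 = (-5051 - 278) - 6625 = -5329 - 6625 = -11954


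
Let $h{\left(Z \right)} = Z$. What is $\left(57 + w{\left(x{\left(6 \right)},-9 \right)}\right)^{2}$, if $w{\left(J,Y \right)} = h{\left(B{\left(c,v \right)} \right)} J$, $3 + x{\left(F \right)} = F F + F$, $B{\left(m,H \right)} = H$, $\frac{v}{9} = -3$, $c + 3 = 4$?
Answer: $992016$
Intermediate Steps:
$c = 1$ ($c = -3 + 4 = 1$)
$v = -27$ ($v = 9 \left(-3\right) = -27$)
$x{\left(F \right)} = -3 + F + F^{2}$ ($x{\left(F \right)} = -3 + \left(F F + F\right) = -3 + \left(F^{2} + F\right) = -3 + \left(F + F^{2}\right) = -3 + F + F^{2}$)
$w{\left(J,Y \right)} = - 27 J$
$\left(57 + w{\left(x{\left(6 \right)},-9 \right)}\right)^{2} = \left(57 - 27 \left(-3 + 6 + 6^{2}\right)\right)^{2} = \left(57 - 27 \left(-3 + 6 + 36\right)\right)^{2} = \left(57 - 1053\right)^{2} = \left(-996\right)^{2} = 992016$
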